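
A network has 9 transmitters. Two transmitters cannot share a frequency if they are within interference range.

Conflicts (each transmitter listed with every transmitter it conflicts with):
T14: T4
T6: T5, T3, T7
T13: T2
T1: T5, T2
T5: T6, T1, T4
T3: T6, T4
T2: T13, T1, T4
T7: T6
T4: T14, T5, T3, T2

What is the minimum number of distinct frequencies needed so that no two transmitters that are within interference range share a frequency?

2

T3 and T4 conflict, so at least 2 frequencies are needed.
2 frequencies suffice: frequency 1 → {T6, T13, T1, T4}; frequency 2 → {T14, T5, T3, T2, T7}. Each listed conflict is separated.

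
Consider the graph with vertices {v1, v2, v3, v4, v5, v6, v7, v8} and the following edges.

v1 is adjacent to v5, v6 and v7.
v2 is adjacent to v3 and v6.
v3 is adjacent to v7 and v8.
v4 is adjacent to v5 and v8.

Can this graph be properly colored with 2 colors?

No

The cycle v6-v1-v7-v3-v2-v6 has odd length 5, so it cannot be 2-colored; at least 3 colors are needed.
So 2 colors are not enough.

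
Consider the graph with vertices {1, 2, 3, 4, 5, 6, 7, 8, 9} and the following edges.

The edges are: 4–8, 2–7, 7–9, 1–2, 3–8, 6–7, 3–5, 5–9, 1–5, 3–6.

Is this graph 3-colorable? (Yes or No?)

Yes

The chromatic number is 3. The cycle 3-5-9-7-6-3 has odd length 5, so it cannot be 2-colored; at least 3 colors are needed.
A valid assignment using 3 colors: 1=c, 2=b, 3=b, 4=b, 5=a, 6=c, 7=a, 8=a, 9=b.
That is already a proper 3-coloring.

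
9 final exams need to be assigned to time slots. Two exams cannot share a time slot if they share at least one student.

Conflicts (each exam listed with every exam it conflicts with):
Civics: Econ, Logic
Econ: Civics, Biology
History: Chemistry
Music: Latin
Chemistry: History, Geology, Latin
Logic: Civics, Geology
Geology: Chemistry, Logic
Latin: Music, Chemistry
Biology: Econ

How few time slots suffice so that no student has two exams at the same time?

Civics and Logic conflict, so at least 2 time slots are needed.
A valid assignment using 2 time slots: Civics=2, Econ=1, History=2, Music=1, Chemistry=1, Logic=1, Geology=2, Latin=2, Biology=2. No two conflicting exams share a time slot.

2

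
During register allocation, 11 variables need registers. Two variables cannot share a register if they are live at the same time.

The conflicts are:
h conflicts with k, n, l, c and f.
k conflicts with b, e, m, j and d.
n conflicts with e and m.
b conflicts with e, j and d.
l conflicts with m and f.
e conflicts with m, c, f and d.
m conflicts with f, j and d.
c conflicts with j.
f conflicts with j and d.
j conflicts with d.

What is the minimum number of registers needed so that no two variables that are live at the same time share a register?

4

m, f, j, d are mutually in conflict, so at least 4 registers are needed.
4 registers suffice: register 1 → {h, b, m}; register 2 → {l, e, j}; register 3 → {k, n, c, f}; register 4 → {d}. Every pair that conflicts lands in different registers.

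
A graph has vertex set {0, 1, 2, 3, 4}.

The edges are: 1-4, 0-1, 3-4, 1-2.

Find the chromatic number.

2

3 and 4 are adjacent, so at least 2 colors are needed.
2 colors suffice: color a → {1, 3}; color b → {0, 2, 4}. Every edge joins two different colors.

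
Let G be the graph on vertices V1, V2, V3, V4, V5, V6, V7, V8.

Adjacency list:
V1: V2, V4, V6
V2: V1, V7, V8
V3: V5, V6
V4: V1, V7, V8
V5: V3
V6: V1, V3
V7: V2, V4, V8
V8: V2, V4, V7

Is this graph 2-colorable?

V4, V7, V8 are pairwise adjacent, so at least 3 colors are needed.
So 2 colors are not enough.

No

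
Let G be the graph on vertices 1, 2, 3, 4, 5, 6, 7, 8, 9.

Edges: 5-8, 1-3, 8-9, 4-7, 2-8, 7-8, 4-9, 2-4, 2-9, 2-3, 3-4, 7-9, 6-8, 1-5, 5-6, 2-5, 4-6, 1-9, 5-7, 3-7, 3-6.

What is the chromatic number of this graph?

2, 4, 9 are pairwise adjacent, so at least 3 colors are needed.
A valid assignment using 3 colors: 1=a, 2=b, 3=c, 4=a, 5=c, 6=b, 7=b, 8=a, 9=c. Each edge has distinct colors on its endpoints.

3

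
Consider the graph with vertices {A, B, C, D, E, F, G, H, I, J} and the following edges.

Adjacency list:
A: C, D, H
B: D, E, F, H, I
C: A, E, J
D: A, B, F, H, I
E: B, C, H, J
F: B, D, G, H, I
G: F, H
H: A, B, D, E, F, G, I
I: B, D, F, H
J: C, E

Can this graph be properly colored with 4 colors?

No

B, D, F, H, I are mutually adjacent (a clique of size 5), so at least 5 colors are needed.
So 4 colors are not enough.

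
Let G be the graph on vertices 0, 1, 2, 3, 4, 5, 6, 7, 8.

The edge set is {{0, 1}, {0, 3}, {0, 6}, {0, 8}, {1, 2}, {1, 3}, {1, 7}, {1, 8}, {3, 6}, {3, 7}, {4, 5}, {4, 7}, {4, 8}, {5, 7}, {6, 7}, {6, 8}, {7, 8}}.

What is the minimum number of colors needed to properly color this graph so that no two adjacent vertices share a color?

3

3, 6, 7 form a triangle, so at least 3 colors are needed.
A valid assignment using 3 colors: 0=red, 1=blue, 2=red, 3=green, 4=blue, 5=green, 6=blue, 7=red, 8=green. Every edge joins two different colors.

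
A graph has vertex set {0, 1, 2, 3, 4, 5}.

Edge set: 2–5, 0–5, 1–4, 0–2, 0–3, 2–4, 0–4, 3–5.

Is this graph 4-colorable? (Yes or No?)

The chromatic number is 3. 0, 2, 4 are pairwise adjacent, so at least 3 colors are needed.
One proper 3-coloring: 0=a, 1=a, 2=c, 3=c, 4=b, 5=b.
Since 4 ≥ 3, a proper 4-coloring certainly exists.

Yes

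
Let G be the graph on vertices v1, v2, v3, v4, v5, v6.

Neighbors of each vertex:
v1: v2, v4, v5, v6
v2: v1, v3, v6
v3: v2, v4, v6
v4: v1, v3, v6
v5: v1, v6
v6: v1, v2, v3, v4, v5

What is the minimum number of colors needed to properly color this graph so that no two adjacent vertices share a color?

v1, v4, v6 are pairwise adjacent, so at least 3 colors are needed.
3 colors suffice: v1=2, v2=3, v3=2, v4=3, v5=3, v6=1. Each edge has distinct colors on its endpoints.

3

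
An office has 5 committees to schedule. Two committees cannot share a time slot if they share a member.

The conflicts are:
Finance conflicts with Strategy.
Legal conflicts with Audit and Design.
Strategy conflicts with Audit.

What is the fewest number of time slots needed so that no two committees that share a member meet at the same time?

2

Strategy and Audit conflict, so at least 2 time slots are needed.
2 time slots suffice: time slot 1 → {Legal, Strategy}; time slot 2 → {Finance, Audit, Design}. Each listed conflict is separated.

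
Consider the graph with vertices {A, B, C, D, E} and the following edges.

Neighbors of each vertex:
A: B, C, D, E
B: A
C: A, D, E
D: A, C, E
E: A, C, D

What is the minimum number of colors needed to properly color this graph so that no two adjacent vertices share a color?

A, C, D, E are pairwise adjacent (a clique of size 4), so at least 4 colors are needed.
4 colors suffice: color red → {A}; color blue → {B, D}; color green → {C}; color yellow → {E}. No two adjacent vertices share a color.

4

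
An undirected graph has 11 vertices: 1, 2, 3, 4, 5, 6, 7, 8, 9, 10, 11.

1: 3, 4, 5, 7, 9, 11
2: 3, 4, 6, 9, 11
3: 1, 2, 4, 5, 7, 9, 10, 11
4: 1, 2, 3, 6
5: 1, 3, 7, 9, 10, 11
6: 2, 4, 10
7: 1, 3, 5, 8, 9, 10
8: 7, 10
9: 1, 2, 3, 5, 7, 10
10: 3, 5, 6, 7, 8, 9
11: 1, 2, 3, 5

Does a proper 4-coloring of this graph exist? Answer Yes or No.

No

3, 5, 7, 9, 10 are pairwise adjacent (a clique of size 5), so at least 5 colors are needed.
So 4 colors are not enough.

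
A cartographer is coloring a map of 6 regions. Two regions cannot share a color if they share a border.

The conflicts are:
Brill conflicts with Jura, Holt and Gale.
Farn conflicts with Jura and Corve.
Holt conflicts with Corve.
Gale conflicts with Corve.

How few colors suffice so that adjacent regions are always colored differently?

3

The cycle Jura-Brill-Holt-Corve-Farn-Jura has odd length 5, so it cannot be 2-colored; at least 3 colors are needed.
3 colors suffice: color 1 → {Brill, Corve}; color 2 → {Jura, Holt, Gale}; color 3 → {Farn}. Each listed conflict is separated.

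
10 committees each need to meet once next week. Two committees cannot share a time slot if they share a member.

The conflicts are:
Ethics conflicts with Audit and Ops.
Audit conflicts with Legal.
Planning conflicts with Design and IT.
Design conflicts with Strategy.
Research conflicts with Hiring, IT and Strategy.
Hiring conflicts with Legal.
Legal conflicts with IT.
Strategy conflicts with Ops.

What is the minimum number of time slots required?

3

The cycle Strategy-Research-IT-Planning-Design-Strategy has odd length 5, so it cannot be 2-colored; at least 3 time slots are needed.
3 time slots suffice: Ethics=3, Audit=1, Planning=3, Design=2, Research=2, Hiring=1, Legal=2, IT=1, Strategy=1, Ops=2. No two conflicting committees share a time slot.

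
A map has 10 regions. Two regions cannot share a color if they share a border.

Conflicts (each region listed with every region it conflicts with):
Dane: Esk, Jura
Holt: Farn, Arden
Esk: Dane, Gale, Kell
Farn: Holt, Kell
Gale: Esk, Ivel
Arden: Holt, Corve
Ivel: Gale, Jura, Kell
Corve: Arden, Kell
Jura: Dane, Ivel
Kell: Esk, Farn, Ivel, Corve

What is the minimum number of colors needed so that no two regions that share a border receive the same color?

3

The cycle Corve-Kell-Farn-Holt-Arden-Corve has odd length 5, so it cannot be 2-colored; at least 3 colors are needed.
3 colors suffice: color 1 → {Gale, Arden, Jura, Kell}; color 2 → {Esk, Farn, Ivel, Corve}; color 3 → {Dane, Holt}. Every pair that conflicts lands in different colors.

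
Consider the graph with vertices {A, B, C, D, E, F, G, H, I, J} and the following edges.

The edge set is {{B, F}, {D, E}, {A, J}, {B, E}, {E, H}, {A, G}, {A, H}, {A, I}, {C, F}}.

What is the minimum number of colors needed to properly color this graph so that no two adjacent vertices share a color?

2

B and E are adjacent, so at least 2 colors are needed.
2 colors suffice: color 1 → {A, E, F}; color 2 → {B, C, D, G, H, I, J}. No two adjacent vertices share a color.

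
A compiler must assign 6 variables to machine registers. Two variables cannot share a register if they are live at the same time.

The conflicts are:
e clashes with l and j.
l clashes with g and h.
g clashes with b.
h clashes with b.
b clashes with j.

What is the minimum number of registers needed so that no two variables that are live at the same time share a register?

3

The cycle b-h-l-e-j-b has odd length 5, so it cannot be 2-colored; at least 3 registers are needed.
3 registers suffice: e=3, l=1, g=2, h=2, b=1, j=2. Each listed conflict is separated.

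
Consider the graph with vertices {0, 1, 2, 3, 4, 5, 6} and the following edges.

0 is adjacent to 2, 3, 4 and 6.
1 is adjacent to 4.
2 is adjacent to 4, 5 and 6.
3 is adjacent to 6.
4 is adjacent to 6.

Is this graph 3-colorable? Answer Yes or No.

No

0, 2, 4, 6 are pairwise adjacent (a clique of size 4), so at least 4 colors are needed.
So 3 colors are not enough.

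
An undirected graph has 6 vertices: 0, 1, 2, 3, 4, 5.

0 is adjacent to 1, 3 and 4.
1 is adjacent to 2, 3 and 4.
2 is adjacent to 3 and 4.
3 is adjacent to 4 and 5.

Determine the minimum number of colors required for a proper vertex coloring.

4

1, 2, 3, 4 form a clique, so at least 4 colors are needed.
4 colors suffice: color a → {3}; color b → {1, 5}; color c → {4}; color d → {0, 2}. No two adjacent vertices share a color.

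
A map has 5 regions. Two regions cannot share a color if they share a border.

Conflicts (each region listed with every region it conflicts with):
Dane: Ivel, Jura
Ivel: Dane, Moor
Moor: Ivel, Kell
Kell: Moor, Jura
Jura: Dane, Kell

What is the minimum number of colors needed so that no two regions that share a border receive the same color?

3

The cycle Kell-Moor-Ivel-Dane-Jura-Kell has odd length 5, so it cannot be 2-colored; at least 3 colors are needed.
3 colors suffice: color 1 → {Ivel, Jura}; color 2 → {Dane, Moor}; color 3 → {Kell}. No two conflicting regions share a color.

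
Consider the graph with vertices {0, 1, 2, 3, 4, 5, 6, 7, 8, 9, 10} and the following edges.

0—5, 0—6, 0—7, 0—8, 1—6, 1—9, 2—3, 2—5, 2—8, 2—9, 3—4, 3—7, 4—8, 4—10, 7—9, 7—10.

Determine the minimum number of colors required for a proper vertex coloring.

The cycle 8-4-10-7-0-8 has odd length 5, so it cannot be 2-colored; at least 3 colors are needed.
One proper 3-coloring: 0=a, 1=a, 2=a, 3=c, 4=a, 5=b, 6=b, 7=b, 8=b, 9=c, 10=c. Every edge joins two different colors.

3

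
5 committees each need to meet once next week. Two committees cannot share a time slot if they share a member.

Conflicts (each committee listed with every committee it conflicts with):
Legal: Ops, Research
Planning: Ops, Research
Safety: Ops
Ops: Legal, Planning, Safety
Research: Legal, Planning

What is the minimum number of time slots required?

2

Planning and Ops conflict, so at least 2 time slots are needed.
2 time slots suffice: Legal=2, Planning=2, Safety=2, Ops=1, Research=1. Each listed conflict is separated.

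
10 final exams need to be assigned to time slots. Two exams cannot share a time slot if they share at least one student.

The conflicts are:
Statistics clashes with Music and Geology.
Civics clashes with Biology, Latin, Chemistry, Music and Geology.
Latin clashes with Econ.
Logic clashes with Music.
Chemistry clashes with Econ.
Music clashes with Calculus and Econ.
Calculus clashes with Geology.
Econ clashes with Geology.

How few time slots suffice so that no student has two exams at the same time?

Chemistry and Econ conflict, so at least 2 time slots are needed.
2 time slots suffice: time slot 1 → {Biology, Latin, Chemistry, Music, Geology}; time slot 2 → {Statistics, Civics, Logic, Calculus, Econ}. No two conflicting exams share a time slot.

2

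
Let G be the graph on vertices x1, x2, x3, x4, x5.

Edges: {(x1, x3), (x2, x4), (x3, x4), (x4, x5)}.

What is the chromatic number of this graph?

x2 and x4 are adjacent, so at least 2 colors are needed.
One proper 2-coloring: x1=red, x2=blue, x3=blue, x4=red, x5=blue. Every edge joins two different colors.

2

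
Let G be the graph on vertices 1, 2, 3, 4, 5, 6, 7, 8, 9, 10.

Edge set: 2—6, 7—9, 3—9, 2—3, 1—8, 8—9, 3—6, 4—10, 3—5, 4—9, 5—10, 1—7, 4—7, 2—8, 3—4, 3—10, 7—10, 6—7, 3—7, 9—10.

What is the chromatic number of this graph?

3, 4, 7, 9, 10 are mutually adjacent (a clique of size 5), so at least 5 colors are needed.
5 colors suffice: color red → {3, 8}; color blue → {2, 5, 7}; color green → {1, 6, 9}; color yellow → {10}; color purple → {4}. No two adjacent vertices share a color.

5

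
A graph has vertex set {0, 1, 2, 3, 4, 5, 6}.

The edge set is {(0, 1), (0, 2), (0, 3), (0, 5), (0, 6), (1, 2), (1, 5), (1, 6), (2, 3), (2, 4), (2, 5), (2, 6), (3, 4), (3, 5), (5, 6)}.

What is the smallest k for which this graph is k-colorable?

5

0, 1, 2, 5, 6 are mutually adjacent (a clique of size 5), so at least 5 colors are needed.
One proper 5-coloring: 0=b, 1=d, 2=a, 3=d, 4=b, 5=c, 6=e. No two adjacent vertices share a color.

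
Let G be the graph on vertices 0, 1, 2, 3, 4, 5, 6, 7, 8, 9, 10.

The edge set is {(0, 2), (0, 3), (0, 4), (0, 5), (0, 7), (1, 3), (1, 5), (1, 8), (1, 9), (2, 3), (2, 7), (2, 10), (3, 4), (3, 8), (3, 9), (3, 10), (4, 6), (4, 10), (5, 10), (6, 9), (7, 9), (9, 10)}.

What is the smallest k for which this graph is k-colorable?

3

3, 4, 10 form a triangle, so at least 3 colors are needed.
3 colors suffice: 0=blue, 1=blue, 2=green, 3=red, 4=green, 5=red, 6=red, 7=red, 8=green, 9=green, 10=blue. Every edge joins two different colors.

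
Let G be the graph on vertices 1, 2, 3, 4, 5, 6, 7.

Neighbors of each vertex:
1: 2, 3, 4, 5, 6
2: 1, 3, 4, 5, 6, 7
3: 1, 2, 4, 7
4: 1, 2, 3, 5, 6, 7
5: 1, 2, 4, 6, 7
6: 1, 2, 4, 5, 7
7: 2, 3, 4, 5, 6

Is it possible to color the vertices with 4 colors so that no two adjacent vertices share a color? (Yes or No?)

1, 2, 4, 5, 6 are mutually adjacent (a clique of size 5), so at least 5 colors are needed.
So 4 colors are not enough.

No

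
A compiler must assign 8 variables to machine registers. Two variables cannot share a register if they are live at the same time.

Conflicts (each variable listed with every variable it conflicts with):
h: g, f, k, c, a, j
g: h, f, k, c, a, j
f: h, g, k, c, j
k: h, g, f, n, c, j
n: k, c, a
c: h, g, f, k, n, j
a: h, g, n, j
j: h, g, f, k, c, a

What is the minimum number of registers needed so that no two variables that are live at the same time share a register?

h, g, f, k, c, j pairwise conflict, so at least 6 registers are needed.
6 registers suffice: register 1 → {n, j}; register 2 → {h}; register 3 → {g}; register 4 → {k, a}; register 5 → {c}; register 6 → {f}. Each listed conflict is separated.

6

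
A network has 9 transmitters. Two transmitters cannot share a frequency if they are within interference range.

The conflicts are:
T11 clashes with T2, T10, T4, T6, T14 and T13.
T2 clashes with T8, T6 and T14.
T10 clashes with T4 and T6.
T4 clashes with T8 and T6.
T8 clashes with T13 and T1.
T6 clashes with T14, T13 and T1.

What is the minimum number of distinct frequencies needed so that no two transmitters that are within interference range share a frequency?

T11, T10, T4, T6 all conflict with each other, so at least 4 frequencies are needed.
4 frequencies suffice: T11=2, T2=3, T10=4, T4=3, T8=1, T6=1, T14=4, T13=3, T1=2. Each listed conflict is separated.

4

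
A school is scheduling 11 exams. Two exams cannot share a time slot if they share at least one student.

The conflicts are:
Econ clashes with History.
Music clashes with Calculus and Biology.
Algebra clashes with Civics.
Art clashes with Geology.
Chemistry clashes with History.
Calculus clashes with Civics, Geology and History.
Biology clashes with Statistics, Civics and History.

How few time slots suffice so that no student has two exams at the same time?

Art and Geology conflict, so at least 2 time slots are needed.
Using 2 time slots: Econ=2, Music=1, Algebra=2, Art=2, Chemistry=2, Calculus=2, Biology=2, Statistics=1, Civics=1, Geology=1, History=1. No two conflicting exams share a time slot.

2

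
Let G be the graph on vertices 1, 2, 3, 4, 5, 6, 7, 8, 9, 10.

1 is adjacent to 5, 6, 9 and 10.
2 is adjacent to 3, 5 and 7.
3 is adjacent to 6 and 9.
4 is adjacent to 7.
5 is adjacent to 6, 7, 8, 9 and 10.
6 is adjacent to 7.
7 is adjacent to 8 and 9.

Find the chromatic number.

2, 5, 7 are mutually adjacent, so at least 3 colors are needed.
A valid assignment using 3 colors: 1=b, 2=c, 3=a, 4=a, 5=a, 6=c, 7=b, 8=c, 9=c, 10=c. Every edge joins two different colors.

3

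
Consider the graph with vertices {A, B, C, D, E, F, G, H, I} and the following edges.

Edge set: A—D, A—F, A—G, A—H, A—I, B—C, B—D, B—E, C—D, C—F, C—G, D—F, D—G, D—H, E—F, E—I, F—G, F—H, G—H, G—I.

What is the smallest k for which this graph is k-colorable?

A, D, F, G, H are mutually adjacent (a clique of size 5), so at least 5 colors are needed.
5 colors suffice: color red → {D, I}; color blue → {B, F}; color green → {E, G}; color yellow → {A, C}; color purple → {H}. Each edge has distinct colors on its endpoints.

5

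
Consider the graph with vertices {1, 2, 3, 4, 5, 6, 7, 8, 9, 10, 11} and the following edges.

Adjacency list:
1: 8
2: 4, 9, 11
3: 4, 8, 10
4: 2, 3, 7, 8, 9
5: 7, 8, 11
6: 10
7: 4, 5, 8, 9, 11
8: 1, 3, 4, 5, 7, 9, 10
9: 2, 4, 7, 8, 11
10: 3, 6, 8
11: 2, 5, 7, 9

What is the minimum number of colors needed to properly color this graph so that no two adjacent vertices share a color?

4

4, 7, 8, 9 form a clique, so at least 4 colors are needed.
A valid assignment using 4 colors: 1=blue, 2=green, 3=green, 4=yellow, 5=blue, 6=red, 7=green, 8=red, 9=blue, 10=blue, 11=red. Every edge joins two different colors.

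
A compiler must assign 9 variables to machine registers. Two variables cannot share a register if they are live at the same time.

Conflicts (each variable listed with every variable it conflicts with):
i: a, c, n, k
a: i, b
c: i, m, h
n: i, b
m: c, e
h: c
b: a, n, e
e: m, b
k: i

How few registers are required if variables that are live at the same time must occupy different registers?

2

m and e conflict, so at least 2 registers are needed.
2 registers suffice: register 1 → {i, m, h, b}; register 2 → {a, c, n, e, k}. Every pair that conflicts lands in different registers.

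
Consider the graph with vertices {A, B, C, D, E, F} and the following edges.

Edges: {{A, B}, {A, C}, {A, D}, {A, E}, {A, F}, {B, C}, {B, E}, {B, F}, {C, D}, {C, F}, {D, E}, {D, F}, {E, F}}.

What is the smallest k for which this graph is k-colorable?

A, C, D, F form a clique, so at least 4 colors are needed.
4 colors suffice: A=blue, B=green, C=yellow, D=green, E=yellow, F=red. Each edge has distinct colors on its endpoints.

4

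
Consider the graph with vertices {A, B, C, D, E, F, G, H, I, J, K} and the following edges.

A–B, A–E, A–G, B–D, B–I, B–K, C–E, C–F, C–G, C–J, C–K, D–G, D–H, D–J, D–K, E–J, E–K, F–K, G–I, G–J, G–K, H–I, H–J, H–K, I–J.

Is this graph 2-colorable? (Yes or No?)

C, F, K form a triangle, so at least 3 colors are needed.
So 2 colors are not enough.

No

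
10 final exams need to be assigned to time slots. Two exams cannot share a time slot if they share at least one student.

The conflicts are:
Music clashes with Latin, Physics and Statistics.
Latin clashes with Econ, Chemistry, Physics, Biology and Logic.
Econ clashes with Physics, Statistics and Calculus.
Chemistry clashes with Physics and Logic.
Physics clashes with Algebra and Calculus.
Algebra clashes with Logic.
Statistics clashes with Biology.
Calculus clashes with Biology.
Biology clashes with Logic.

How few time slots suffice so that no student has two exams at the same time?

3

Latin, Biology, Logic are mutually in conflict, so at least 3 time slots are needed.
Using 3 time slots: Music=3, Latin=2, Econ=3, Chemistry=3, Physics=1, Algebra=2, Statistics=1, Calculus=2, Biology=3, Logic=1. No two conflicting exams share a time slot.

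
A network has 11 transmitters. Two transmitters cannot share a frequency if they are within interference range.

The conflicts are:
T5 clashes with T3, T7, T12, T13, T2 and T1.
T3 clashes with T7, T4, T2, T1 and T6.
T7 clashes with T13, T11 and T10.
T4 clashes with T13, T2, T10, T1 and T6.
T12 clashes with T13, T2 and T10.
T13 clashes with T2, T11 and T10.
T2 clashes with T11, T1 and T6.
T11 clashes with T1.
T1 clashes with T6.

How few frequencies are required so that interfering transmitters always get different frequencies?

5

T3, T4, T2, T1, T6 pairwise conflict, so at least 5 frequencies are needed.
5 frequencies suffice: frequency 1 → {T7, T2}; frequency 2 → {T3, T13}; frequency 3 → {T5, T4, T11}; frequency 4 → {T10, T1}; frequency 5 → {T12, T6}. No two conflicting transmitters share a frequency.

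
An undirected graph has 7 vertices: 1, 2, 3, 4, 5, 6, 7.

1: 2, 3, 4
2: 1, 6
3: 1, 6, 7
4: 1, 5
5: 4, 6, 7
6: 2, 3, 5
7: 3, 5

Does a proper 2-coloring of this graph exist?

No

The cycle 3-1-4-5-6-3 has odd length 5, so it cannot be 2-colored; at least 3 colors are needed.
So 2 colors are not enough.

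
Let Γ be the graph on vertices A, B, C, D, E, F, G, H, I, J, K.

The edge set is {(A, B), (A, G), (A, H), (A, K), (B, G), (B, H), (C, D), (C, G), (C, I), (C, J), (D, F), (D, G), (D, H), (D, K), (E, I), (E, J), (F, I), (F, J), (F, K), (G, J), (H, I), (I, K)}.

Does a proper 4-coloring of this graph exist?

Yes

The chromatic number is 3. D, F, K form a triangle, so at least 3 colors are needed.
3 colors suffice: color red → {A, D, I, J}; color blue → {E, F, G, H}; color green → {B, C, K}.
Since 4 ≥ 3, a proper 4-coloring certainly exists.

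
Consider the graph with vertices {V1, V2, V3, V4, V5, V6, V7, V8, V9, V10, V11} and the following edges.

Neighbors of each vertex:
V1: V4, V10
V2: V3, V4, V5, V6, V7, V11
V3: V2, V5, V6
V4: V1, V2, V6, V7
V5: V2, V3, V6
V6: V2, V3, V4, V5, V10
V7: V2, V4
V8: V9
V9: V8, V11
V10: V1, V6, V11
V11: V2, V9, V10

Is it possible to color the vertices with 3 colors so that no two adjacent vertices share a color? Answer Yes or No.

No

V2, V3, V5, V6 form a clique, so at least 4 colors are needed.
So 3 colors are not enough.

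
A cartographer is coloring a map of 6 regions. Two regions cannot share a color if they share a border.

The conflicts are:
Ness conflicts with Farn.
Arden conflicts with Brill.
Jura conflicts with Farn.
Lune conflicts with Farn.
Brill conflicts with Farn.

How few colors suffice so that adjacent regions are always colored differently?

2

Ness and Farn conflict, so at least 2 colors are needed.
One proper 2-coloring: Ness=2, Arden=1, Jura=2, Lune=2, Brill=2, Farn=1. No two conflicting regions share a color.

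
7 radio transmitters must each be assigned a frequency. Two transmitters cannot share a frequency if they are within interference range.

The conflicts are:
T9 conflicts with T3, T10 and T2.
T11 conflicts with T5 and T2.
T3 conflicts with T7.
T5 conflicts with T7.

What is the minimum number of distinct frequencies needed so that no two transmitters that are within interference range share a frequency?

T11 and T5 conflict, so at least 2 frequencies are needed.
A valid assignment using 2 frequencies: T9=1, T11=1, T3=2, T5=2, T7=1, T10=2, T2=2. Every pair that conflicts lands in different frequencies.

2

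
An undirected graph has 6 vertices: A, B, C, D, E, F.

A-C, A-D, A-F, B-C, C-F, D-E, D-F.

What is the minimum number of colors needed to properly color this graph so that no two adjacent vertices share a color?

3

A, D, F form a triangle, so at least 3 colors are needed.
3 colors suffice: color 1 → {B, E, F}; color 2 → {C, D}; color 3 → {A}. Each edge has distinct colors on its endpoints.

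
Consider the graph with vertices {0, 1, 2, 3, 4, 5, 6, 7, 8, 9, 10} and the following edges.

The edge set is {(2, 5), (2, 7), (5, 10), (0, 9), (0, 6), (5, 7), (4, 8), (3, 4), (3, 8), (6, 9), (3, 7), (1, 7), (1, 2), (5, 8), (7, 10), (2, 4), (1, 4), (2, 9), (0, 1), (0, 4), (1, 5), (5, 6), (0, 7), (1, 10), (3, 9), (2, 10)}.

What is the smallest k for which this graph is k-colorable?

1, 2, 5, 7, 10 are mutually adjacent (a clique of size 5), so at least 5 colors are needed.
A valid assignment using 5 colors: 0=red, 1=yellow, 2=red, 3=red, 4=blue, 5=green, 6=yellow, 7=blue, 8=yellow, 9=blue, 10=purple. Each edge has distinct colors on its endpoints.

5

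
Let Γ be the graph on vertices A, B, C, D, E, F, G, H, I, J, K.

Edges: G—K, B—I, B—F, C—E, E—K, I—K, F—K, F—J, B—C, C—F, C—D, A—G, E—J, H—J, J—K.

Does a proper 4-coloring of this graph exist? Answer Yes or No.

The chromatic number is 3. F, J, K are pairwise adjacent, so at least 3 colors are needed.
3 colors suffice: color red → {A, C, H, K}; color blue → {D, E, F, G, I}; color green → {B, J}.
Since 4 ≥ 3, a proper 4-coloring certainly exists.

Yes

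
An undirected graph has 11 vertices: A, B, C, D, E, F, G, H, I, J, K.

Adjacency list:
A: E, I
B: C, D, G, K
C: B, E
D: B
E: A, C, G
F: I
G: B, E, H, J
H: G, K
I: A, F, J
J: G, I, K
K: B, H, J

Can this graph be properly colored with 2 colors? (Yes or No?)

The cycle E-A-I-J-G-E has odd length 5, so it cannot be 2-colored; at least 3 colors are needed.
So 2 colors are not enough.

No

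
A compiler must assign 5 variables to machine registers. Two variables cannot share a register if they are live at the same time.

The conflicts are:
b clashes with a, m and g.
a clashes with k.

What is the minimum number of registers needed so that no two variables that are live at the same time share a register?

2

b and a conflict, so at least 2 registers are needed.
2 registers suffice: register 1 → {b, k}; register 2 → {a, m, g}. Each listed conflict is separated.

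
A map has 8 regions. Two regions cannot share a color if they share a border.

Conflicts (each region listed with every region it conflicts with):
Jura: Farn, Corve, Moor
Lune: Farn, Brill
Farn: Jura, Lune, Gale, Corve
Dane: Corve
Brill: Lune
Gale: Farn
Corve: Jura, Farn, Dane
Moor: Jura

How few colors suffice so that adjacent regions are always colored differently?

Jura, Farn, Corve all conflict with each other, so at least 3 colors are needed.
3 colors suffice: color 1 → {Farn, Dane, Brill, Moor}; color 2 → {Lune, Gale, Corve}; color 3 → {Jura}. No two conflicting regions share a color.

3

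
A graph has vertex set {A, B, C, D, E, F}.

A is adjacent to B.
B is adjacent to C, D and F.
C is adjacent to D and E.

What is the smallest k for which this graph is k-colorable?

3

B, C, D form a triangle, so at least 3 colors are needed.
3 colors suffice: color 1 → {B, E}; color 2 → {A, C, F}; color 3 → {D}. Every edge joins two different colors.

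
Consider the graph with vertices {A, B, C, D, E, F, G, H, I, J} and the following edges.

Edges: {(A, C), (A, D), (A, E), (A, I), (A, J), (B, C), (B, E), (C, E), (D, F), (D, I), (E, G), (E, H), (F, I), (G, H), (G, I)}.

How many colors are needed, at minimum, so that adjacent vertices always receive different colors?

3

B, C, E are pairwise adjacent, so at least 3 colors are needed.
One proper 3-coloring: A=2, B=2, C=3, D=3, E=1, F=2, G=2, H=3, I=1, J=1. Every edge joins two different colors.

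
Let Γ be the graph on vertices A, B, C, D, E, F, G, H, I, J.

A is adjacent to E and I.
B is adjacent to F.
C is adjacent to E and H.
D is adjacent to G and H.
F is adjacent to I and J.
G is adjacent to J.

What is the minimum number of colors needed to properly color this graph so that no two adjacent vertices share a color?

The cycle H-C-E-A-I-F-J-G-D-H has odd length 9, so it cannot be 2-colored; at least 3 colors are needed.
One proper 3-coloring: A=1, B=2, C=2, D=2, E=3, F=1, G=1, H=1, I=2, J=2. No two adjacent vertices share a color.

3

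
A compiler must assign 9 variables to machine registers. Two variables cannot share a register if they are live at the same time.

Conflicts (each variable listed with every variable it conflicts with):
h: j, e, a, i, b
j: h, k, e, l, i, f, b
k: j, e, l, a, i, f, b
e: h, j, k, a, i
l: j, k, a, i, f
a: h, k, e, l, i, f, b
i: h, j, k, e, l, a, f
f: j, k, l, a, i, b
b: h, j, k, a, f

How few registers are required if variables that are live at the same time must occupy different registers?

5

j, k, l, i, f pairwise conflict, so at least 5 registers are needed.
5 registers suffice: register 1 → {j, a}; register 2 → {i, b}; register 3 → {h, k}; register 4 → {e, f}; register 5 → {l}. No two conflicting variables share a register.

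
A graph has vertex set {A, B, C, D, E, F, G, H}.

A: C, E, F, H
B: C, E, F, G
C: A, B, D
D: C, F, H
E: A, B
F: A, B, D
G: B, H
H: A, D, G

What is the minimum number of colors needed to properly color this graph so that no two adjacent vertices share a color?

3

The cycle G-B-C-D-H-G has odd length 5, so it cannot be 2-colored; at least 3 colors are needed.
A valid assignment using 3 colors: A=1, B=1, C=2, D=1, E=2, F=2, G=3, H=2. Every edge joins two different colors.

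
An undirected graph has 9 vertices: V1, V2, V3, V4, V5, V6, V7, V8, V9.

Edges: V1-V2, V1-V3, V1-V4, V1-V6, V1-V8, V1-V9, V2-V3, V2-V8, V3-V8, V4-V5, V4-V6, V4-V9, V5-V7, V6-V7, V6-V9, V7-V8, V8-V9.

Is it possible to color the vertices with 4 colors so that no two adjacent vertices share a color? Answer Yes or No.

Yes

The chromatic number is 4. V1, V2, V3, V8 form a clique, so at least 4 colors are needed.
One proper 4-coloring: V1=1, V2=3, V3=4, V4=2, V5=3, V6=4, V7=1, V8=2, V9=3.
That is already a proper 4-coloring.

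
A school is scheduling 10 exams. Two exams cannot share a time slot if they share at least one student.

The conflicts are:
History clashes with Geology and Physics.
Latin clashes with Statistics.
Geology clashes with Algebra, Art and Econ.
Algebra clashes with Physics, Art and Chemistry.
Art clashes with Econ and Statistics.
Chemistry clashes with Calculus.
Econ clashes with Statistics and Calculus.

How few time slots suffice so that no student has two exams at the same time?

3

Geology, Algebra, Art are mutually in conflict, so at least 3 time slots are needed.
3 time slots suffice: time slot 1 → {Geology, Physics, Statistics, Calculus}; time slot 2 → {History, Latin, Algebra, Econ}; time slot 3 → {Art, Chemistry}. Each listed conflict is separated.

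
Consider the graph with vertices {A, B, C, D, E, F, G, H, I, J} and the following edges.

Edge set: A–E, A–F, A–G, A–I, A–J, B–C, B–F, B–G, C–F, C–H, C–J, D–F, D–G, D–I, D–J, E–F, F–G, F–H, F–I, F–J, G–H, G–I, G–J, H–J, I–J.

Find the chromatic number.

A, F, G, I, J are pairwise adjacent (a clique of size 5), so at least 5 colors are needed.
5 colors suffice: color 1 → {F}; color 2 → {C, E, G}; color 3 → {B, J}; color 4 → {A, D, H}; color 5 → {I}. Every edge joins two different colors.

5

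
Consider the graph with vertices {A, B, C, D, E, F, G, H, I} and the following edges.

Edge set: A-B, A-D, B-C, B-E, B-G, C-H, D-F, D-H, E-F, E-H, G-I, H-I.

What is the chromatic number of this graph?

The cycle F-E-B-A-D-F has odd length 5, so it cannot be 2-colored; at least 3 colors are needed.
3 colors suffice: color 1 → {B, F, H}; color 2 → {C, D, E, I}; color 3 → {A, G}. Each edge has distinct colors on its endpoints.

3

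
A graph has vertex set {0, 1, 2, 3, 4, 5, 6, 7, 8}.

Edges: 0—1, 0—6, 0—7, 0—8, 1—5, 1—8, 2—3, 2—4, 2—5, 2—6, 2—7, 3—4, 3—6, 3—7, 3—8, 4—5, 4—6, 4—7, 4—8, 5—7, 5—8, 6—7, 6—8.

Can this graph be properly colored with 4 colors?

No

2, 3, 4, 6, 7 are pairwise adjacent (a clique of size 5), so at least 5 colors are needed.
So 4 colors are not enough.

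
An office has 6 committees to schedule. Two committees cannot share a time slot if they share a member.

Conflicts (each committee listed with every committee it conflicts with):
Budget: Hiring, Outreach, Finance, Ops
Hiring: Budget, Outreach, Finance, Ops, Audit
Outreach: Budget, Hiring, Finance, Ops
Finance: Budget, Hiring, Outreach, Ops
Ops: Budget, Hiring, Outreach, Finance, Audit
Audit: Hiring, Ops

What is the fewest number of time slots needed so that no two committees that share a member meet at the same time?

5

Budget, Hiring, Outreach, Finance, Ops pairwise conflict, so at least 5 time slots are needed.
5 time slots suffice: time slot 1 → {Hiring}; time slot 2 → {Ops}; time slot 3 → {Outreach, Audit}; time slot 4 → {Budget}; time slot 5 → {Finance}. Each listed conflict is separated.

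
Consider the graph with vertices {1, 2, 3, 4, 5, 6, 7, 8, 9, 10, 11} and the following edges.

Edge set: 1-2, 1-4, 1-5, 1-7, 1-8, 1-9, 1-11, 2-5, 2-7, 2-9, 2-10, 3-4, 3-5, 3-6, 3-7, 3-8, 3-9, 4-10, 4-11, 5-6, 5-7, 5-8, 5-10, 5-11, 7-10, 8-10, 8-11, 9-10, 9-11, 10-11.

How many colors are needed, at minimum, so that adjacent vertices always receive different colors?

5, 8, 10, 11 form a clique, so at least 4 colors are needed.
One proper 4-coloring: 1=b, 2=c, 3=b, 4=a, 5=a, 6=c, 7=d, 8=d, 9=a, 10=b, 11=c. Each edge has distinct colors on its endpoints.

4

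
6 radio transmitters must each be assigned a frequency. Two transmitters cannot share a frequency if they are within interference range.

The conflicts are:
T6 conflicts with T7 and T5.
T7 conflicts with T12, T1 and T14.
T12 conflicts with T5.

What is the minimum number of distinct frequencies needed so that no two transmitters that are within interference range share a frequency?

2

T7 and T14 conflict, so at least 2 frequencies are needed.
2 frequencies suffice: frequency 1 → {T7, T5}; frequency 2 → {T6, T12, T1, T14}. Each listed conflict is separated.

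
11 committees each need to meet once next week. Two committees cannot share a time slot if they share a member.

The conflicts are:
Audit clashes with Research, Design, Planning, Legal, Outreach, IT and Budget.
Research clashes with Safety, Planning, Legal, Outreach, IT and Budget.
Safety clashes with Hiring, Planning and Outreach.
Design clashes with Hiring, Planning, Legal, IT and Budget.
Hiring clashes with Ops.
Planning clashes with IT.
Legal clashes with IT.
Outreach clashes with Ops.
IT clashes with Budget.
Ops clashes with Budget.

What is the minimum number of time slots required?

4

Audit, Research, IT, Budget all conflict with each other, so at least 4 time slots are needed.
4 time slots suffice: time slot 1 → {Research, Design, Ops}; time slot 2 → {Audit, Safety}; time slot 3 → {Hiring, Outreach, IT}; time slot 4 → {Planning, Legal, Budget}. Every pair that conflicts lands in different time slots.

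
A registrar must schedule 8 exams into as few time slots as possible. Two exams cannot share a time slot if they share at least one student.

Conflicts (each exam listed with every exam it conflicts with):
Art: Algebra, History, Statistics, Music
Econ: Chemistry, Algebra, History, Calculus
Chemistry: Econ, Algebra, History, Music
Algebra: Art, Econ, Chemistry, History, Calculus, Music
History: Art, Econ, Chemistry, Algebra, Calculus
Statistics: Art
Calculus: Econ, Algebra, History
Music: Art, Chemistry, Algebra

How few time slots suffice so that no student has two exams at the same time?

4

Econ, Chemistry, Algebra, History are mutually in conflict, so at least 4 time slots are needed.
4 time slots suffice: time slot 1 → {Algebra, Statistics}; time slot 2 → {History, Music}; time slot 3 → {Art, Chemistry, Calculus}; time slot 4 → {Econ}. Every pair that conflicts lands in different time slots.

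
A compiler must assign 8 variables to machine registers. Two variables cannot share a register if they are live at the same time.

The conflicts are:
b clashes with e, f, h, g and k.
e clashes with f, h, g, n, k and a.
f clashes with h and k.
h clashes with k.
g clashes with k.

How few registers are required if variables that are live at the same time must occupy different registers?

5

b, e, f, h, k are mutually in conflict, so at least 5 registers are needed.
5 registers suffice: register 1 → {e}; register 2 → {b, n, a}; register 3 → {k}; register 4 → {f, g}; register 5 → {h}. No two conflicting variables share a register.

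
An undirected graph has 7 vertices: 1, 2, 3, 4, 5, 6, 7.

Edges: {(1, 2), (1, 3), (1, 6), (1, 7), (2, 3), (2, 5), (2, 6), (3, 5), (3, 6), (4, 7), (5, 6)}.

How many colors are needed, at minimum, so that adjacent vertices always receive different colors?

4

1, 2, 3, 6 are mutually adjacent (a clique of size 4), so at least 4 colors are needed.
4 colors suffice: color red → {2, 7}; color blue → {4, 6}; color green → {1, 5}; color yellow → {3}. Each edge has distinct colors on its endpoints.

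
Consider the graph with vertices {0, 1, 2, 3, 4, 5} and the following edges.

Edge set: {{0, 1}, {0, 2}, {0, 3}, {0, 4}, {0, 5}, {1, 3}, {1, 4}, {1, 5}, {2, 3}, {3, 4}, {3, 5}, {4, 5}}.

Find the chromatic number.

0, 1, 3, 4, 5 form a clique, so at least 5 colors are needed.
5 colors suffice: color a → {3}; color b → {0}; color c → {2, 4}; color d → {1}; color e → {5}. No two adjacent vertices share a color.

5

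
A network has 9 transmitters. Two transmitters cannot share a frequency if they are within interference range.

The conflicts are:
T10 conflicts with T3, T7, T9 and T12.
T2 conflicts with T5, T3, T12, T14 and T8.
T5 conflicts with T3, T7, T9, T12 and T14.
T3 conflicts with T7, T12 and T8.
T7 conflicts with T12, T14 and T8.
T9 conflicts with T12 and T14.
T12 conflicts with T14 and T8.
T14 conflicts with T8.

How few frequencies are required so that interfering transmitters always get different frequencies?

T2, T3, T12, T8 pairwise conflict, so at least 4 frequencies are needed.
4 frequencies suffice: frequency 1 → {T12}; frequency 2 → {T2, T7, T9}; frequency 3 → {T3, T14}; frequency 4 → {T10, T5, T8}. No two conflicting transmitters share a frequency.

4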